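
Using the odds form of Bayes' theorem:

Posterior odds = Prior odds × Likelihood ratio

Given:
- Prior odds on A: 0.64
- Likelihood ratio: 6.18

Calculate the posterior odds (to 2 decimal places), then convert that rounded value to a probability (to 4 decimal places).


Step 1: Calculate posterior odds
Posterior odds = Prior odds × LR
               = 0.64 × 6.18
               = 3.96

Step 2: Convert to probability
P(A|E) = Posterior odds / (1 + Posterior odds)
       = 3.96 / (1 + 3.96)
       = 3.96 / 4.96
       = 0.7984

The evidence increased P(A) from 0.3902 to 0.7984.


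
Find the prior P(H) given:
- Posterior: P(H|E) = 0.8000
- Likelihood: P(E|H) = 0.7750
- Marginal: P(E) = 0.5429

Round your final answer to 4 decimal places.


From Bayes' theorem: P(H|E) = P(E|H) × P(H) / P(E)

Rearranging for P(H):
P(H) = P(H|E) × P(E) / P(E|H)
     = 0.8000 × 0.5429 / 0.7750
     = 0.43432000 / 0.7750
     = 0.5604


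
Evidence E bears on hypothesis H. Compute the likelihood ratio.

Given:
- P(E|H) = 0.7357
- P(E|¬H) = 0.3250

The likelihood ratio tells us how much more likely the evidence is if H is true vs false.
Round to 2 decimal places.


Likelihood Ratio (LR) = P(E|H) / P(E|¬H)

LR = 0.7357 / 0.3250
   = 2.26

The evidence is 2.26 times more likely if H is true than if H is false.
Because LR exceeds 1, E is evidence for H.


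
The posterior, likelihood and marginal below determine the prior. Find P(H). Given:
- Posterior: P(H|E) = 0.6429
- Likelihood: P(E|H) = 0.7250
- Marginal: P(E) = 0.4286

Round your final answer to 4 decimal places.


From Bayes' theorem: P(H|E) = P(E|H) × P(H) / P(E)

Rearranging for P(H):
P(H) = P(H|E) × P(E) / P(E|H)
     = 0.6429 × 0.4286 / 0.7250
     = 0.27554694 / 0.7250
     = 0.3801


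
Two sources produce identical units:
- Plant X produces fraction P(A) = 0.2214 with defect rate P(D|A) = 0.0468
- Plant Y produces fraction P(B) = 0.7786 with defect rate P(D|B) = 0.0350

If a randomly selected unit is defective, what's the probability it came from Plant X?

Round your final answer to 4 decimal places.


Let A = from Plant X, D = defective

Given:
- P(A) = 0.2214, P(B) = 0.7786
- P(D|A) = 0.0468, P(D|B) = 0.0350

Step 1: Find P(D)
P(D) = P(D|A)P(A) + P(D|B)P(B)
     = 0.0468 × 0.2214 + 0.0350 × 0.7786
     = 0.01036152 + 0.02725100
     = 0.03761252

Step 2: Apply Bayes' theorem
P(A|D) = P(D|A)P(A) / P(D)
       = 0.01036152 / 0.03761252
       = 0.2755


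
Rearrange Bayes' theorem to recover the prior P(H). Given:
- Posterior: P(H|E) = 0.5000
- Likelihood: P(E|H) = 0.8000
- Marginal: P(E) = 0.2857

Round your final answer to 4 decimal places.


From Bayes' theorem: P(H|E) = P(E|H) × P(H) / P(E)

Rearranging for P(H):
P(H) = P(H|E) × P(E) / P(E|H)
     = 0.5000 × 0.2857 / 0.8000
     = 0.14285000 / 0.8000
     = 0.1786


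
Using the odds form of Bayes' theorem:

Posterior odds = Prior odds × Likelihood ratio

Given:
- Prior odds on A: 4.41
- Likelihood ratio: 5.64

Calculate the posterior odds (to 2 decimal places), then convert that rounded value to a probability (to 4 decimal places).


Step 1: Calculate posterior odds
Posterior odds = Prior odds × LR
               = 4.41 × 5.64
               = 24.87

Step 2: Convert to probability
P(A|E) = Posterior odds / (1 + Posterior odds)
       = 24.87 / (1 + 24.87)
       = 24.87 / 25.87
       = 0.9613

The evidence increased P(A) from 0.8152 to 0.9613.


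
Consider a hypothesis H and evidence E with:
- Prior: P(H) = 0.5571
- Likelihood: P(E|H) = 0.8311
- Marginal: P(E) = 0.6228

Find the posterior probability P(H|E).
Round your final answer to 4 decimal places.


Using Bayes' theorem:

P(H|E) = P(E|H) × P(H) / P(E)
       = 0.8311 × 0.5571 / 0.6228
       = 0.46300581 / 0.6228
       = 0.7434

The evidence strengthens our belief in H.
Prior: 0.5571 → Posterior: 0.7434


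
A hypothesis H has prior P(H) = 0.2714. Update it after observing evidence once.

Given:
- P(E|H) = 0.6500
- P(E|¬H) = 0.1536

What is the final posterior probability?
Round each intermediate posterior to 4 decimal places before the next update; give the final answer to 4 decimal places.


Sequential Bayesian updating:

Initial prior: P(H) = 0.2714

Update 1:
  P(E) = 0.6500 × 0.2714 + 0.1536 × 0.7286 = 0.17641000 + 0.11191296 = 0.28832296
  P(H|E) = 0.17641000 / 0.28832296 = 0.6118

Final posterior: 0.6118


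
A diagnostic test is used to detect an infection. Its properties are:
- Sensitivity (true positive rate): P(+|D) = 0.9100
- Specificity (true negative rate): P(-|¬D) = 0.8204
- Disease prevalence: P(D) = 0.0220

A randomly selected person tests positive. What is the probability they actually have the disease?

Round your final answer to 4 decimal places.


Let D = has disease, + = positive test

Given:
- P(D) = 0.0220 (prevalence)
- P(+|D) = 0.9100 (sensitivity)
- P(-|¬D) = 0.8204 (specificity)
- P(+|¬D) = 0.1796 (false positive rate = 1 - specificity)

Step 1: Find P(+)
P(+) = P(+|D)P(D) + P(+|¬D)P(¬D)
     = 0.9100 × 0.0220 + 0.1796 × 0.9780
     = 0.02002000 + 0.17564880
     = 0.19566880

Step 2: Apply Bayes' theorem for P(D|+)
P(D|+) = P(+|D)P(D) / P(+)
       = 0.02002000 / 0.19566880
       = 0.1023


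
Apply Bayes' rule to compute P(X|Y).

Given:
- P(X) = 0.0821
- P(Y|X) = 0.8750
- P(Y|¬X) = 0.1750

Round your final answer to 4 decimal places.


Bayes' theorem: P(X|Y) = P(Y|X) × P(X) / P(Y)

Step 1: Calculate P(Y) using law of total probability
P(Y) = P(Y|X)P(X) + P(Y|¬X)P(¬X)
     = 0.8750 × 0.0821 + 0.1750 × 0.9179
     = 0.07183750 + 0.16063250
     = 0.23247000

Step 2: Apply Bayes' theorem
P(X|Y) = P(Y|X) × P(X) / P(Y)
       = 0.07183750 / 0.23247000
       = 0.3090


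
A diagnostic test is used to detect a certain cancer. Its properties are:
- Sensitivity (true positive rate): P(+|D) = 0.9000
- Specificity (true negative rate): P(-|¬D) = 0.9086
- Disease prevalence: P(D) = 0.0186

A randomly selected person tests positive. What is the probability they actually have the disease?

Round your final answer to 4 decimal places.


Let D = has disease, + = positive test

Given:
- P(D) = 0.0186 (prevalence)
- P(+|D) = 0.9000 (sensitivity)
- P(-|¬D) = 0.9086 (specificity)
- P(+|¬D) = 0.0914 (false positive rate = 1 - specificity)

Step 1: Find P(+)
P(+) = P(+|D)P(D) + P(+|¬D)P(¬D)
     = 0.9000 × 0.0186 + 0.0914 × 0.9814
     = 0.01674000 + 0.08969996
     = 0.10643996

Step 2: Apply Bayes' theorem for P(D|+)
P(D|+) = P(+|D)P(D) / P(+)
       = 0.01674000 / 0.10643996
       = 0.1573


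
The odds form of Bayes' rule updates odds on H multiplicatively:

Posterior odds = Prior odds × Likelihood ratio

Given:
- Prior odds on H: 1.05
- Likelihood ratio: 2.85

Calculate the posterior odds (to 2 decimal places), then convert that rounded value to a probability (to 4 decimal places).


Step 1: Calculate posterior odds
Posterior odds = Prior odds × LR
               = 1.05 × 2.85
               = 2.99

Step 2: Convert to probability
P(H|E) = Posterior odds / (1 + Posterior odds)
       = 2.99 / (1 + 2.99)
       = 2.99 / 3.99
       = 0.7494

The evidence increased P(H) from 0.5122 to 0.7494.


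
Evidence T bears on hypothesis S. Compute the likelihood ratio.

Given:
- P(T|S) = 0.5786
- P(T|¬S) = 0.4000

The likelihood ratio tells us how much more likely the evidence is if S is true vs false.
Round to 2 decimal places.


Likelihood Ratio (LR) = P(T|S) / P(T|¬S)

LR = 0.5786 / 0.4000
   = 1.45

The evidence is 1.45 times more likely if S is true than if S is false.
LR > 1, so observing T raises the odds in favor of S.


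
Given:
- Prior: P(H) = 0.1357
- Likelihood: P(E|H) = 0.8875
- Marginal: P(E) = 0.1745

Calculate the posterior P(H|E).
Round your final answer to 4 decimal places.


Using Bayes' theorem:

P(H|E) = P(E|H) × P(H) / P(E)
       = 0.8875 × 0.1357 / 0.1745
       = 0.12043375 / 0.1745
       = 0.6902

The evidence strengthens our belief in H.
Prior: 0.1357 → Posterior: 0.6902


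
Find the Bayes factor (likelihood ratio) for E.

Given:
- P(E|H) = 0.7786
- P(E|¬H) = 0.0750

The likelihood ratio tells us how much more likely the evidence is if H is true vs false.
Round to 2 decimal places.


Likelihood Ratio (LR) = P(E|H) / P(E|¬H)

LR = 0.7786 / 0.0750
   = 10.38

The evidence is 10.38 times more likely if H is true than if H is false.
LR > 1, so observing E raises the odds in favor of H.


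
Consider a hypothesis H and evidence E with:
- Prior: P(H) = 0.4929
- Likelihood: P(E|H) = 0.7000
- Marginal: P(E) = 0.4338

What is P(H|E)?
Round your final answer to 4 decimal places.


Using Bayes' theorem:

P(H|E) = P(E|H) × P(H) / P(E)
       = 0.7000 × 0.4929 / 0.4338
       = 0.34503000 / 0.4338
       = 0.7954

The evidence strengthens our belief in H.
Prior: 0.4929 → Posterior: 0.7954


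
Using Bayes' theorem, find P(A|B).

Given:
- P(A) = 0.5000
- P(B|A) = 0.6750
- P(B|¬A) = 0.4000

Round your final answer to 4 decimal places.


Bayes' theorem: P(A|B) = P(B|A) × P(A) / P(B)

Step 1: Calculate P(B) using law of total probability
P(B) = P(B|A)P(A) + P(B|¬A)P(¬A)
     = 0.6750 × 0.5000 + 0.4000 × 0.5000
     = 0.33750000 + 0.20000000
     = 0.53750000

Step 2: Apply Bayes' theorem
P(A|B) = P(B|A) × P(A) / P(B)
       = 0.33750000 / 0.53750000
       = 0.6279


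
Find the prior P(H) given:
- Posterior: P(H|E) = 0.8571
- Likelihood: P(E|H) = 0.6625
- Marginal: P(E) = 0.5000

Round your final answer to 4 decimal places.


From Bayes' theorem: P(H|E) = P(E|H) × P(H) / P(E)

Rearranging for P(H):
P(H) = P(H|E) × P(E) / P(E|H)
     = 0.8571 × 0.5000 / 0.6625
     = 0.42855000 / 0.6625
     = 0.6469


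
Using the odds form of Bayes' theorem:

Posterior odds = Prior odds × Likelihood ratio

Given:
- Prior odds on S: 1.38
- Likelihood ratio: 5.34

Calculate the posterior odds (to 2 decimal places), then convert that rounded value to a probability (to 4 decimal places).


Step 1: Calculate posterior odds
Posterior odds = Prior odds × LR
               = 1.38 × 5.34
               = 7.37

Step 2: Convert to probability
P(S|E) = Posterior odds / (1 + Posterior odds)
       = 7.37 / (1 + 7.37)
       = 7.37 / 8.37
       = 0.8805

The evidence increased P(S) from 0.5798 to 0.8805.


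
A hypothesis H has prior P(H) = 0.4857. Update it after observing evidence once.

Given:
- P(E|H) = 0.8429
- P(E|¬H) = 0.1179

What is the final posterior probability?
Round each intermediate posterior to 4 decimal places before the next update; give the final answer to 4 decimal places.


Sequential Bayesian updating:

Initial prior: P(H) = 0.4857

Update 1:
  P(E) = 0.8429 × 0.4857 + 0.1179 × 0.5143 = 0.40939653 + 0.06063597 = 0.47003250
  P(H|E) = 0.40939653 / 0.47003250 = 0.8710

Final posterior: 0.8710


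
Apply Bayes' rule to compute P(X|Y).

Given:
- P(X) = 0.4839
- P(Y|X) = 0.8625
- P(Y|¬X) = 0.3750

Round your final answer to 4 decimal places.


Bayes' theorem: P(X|Y) = P(Y|X) × P(X) / P(Y)

Step 1: Calculate P(Y) using law of total probability
P(Y) = P(Y|X)P(X) + P(Y|¬X)P(¬X)
     = 0.8625 × 0.4839 + 0.3750 × 0.5161
     = 0.41736375 + 0.19353750
     = 0.61090125

Step 2: Apply Bayes' theorem
P(X|Y) = P(Y|X) × P(X) / P(Y)
       = 0.41736375 / 0.61090125
       = 0.6832


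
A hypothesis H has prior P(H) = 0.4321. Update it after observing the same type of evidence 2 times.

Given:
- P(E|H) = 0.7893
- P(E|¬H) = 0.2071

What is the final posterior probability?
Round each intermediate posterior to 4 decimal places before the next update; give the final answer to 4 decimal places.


Sequential Bayesian updating:

Initial prior: P(H) = 0.4321

Update 1:
  P(E) = 0.7893 × 0.4321 + 0.2071 × 0.5679 = 0.34105653 + 0.11761209 = 0.45866862
  P(H|E) = 0.34105653 / 0.45866862 = 0.7436

Update 2:
  P(E) = 0.7893 × 0.7436 + 0.2071 × 0.2564 = 0.58692348 + 0.05310044 = 0.64002392
  P(H|E) = 0.58692348 / 0.64002392 = 0.9170

Final posterior: 0.9170


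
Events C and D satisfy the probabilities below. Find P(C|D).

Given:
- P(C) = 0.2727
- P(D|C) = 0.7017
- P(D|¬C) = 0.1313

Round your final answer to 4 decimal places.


Bayes' theorem: P(C|D) = P(D|C) × P(C) / P(D)

Step 1: Calculate P(D) using law of total probability
P(D) = P(D|C)P(C) + P(D|¬C)P(¬C)
     = 0.7017 × 0.2727 + 0.1313 × 0.7273
     = 0.19135359 + 0.09549449
     = 0.28684808

Step 2: Apply Bayes' theorem
P(C|D) = P(D|C) × P(C) / P(D)
       = 0.19135359 / 0.28684808
       = 0.6671


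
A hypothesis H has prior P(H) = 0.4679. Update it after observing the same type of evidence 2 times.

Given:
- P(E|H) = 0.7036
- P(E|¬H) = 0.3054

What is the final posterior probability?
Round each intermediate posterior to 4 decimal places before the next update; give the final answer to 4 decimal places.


Sequential Bayesian updating:

Initial prior: P(H) = 0.4679

Update 1:
  P(E) = 0.7036 × 0.4679 + 0.3054 × 0.5321 = 0.32921444 + 0.16250334 = 0.49171778
  P(H|E) = 0.32921444 / 0.49171778 = 0.6695

Update 2:
  P(E) = 0.7036 × 0.6695 + 0.3054 × 0.3305 = 0.47106020 + 0.10093470 = 0.57199490
  P(H|E) = 0.47106020 / 0.57199490 = 0.8235

Final posterior: 0.8235


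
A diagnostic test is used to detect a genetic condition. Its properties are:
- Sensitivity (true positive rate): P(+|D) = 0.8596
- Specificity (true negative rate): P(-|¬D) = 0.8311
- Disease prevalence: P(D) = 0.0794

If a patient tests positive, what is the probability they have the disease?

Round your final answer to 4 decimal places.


Let D = has disease, + = positive test

Given:
- P(D) = 0.0794 (prevalence)
- P(+|D) = 0.8596 (sensitivity)
- P(-|¬D) = 0.8311 (specificity)
- P(+|¬D) = 0.1689 (false positive rate = 1 - specificity)

Step 1: Find P(+)
P(+) = P(+|D)P(D) + P(+|¬D)P(¬D)
     = 0.8596 × 0.0794 + 0.1689 × 0.9206
     = 0.06825224 + 0.15548934
     = 0.22374158

Step 2: Apply Bayes' theorem for P(D|+)
P(D|+) = P(+|D)P(D) / P(+)
       = 0.06825224 / 0.22374158
       = 0.3050


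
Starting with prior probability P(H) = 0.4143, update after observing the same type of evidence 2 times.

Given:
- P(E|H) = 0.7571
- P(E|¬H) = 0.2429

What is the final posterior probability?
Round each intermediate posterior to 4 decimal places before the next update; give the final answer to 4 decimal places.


Sequential Bayesian updating:

Initial prior: P(H) = 0.4143

Update 1:
  P(E) = 0.7571 × 0.4143 + 0.2429 × 0.5857 = 0.31366653 + 0.14226653 = 0.45593306
  P(H|E) = 0.31366653 / 0.45593306 = 0.6880

Update 2:
  P(E) = 0.7571 × 0.6880 + 0.2429 × 0.3120 = 0.52088480 + 0.07578480 = 0.59666960
  P(H|E) = 0.52088480 / 0.59666960 = 0.8730

Final posterior: 0.8730


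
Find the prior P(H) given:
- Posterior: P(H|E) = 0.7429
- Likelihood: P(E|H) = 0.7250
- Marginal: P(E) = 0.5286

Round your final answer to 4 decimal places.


From Bayes' theorem: P(H|E) = P(E|H) × P(H) / P(E)

Rearranging for P(H):
P(H) = P(H|E) × P(E) / P(E|H)
     = 0.7429 × 0.5286 / 0.7250
     = 0.39269694 / 0.7250
     = 0.5417


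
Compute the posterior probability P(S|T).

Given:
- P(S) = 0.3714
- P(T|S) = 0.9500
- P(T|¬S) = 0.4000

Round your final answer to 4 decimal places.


Bayes' theorem: P(S|T) = P(T|S) × P(S) / P(T)

Step 1: Calculate P(T) using law of total probability
P(T) = P(T|S)P(S) + P(T|¬S)P(¬S)
     = 0.9500 × 0.3714 + 0.4000 × 0.6286
     = 0.35283000 + 0.25144000
     = 0.60427000

Step 2: Apply Bayes' theorem
P(S|T) = P(T|S) × P(S) / P(T)
       = 0.35283000 / 0.60427000
       = 0.5839


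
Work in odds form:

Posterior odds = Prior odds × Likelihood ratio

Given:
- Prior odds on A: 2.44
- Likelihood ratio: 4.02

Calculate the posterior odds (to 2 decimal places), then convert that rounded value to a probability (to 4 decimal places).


Step 1: Calculate posterior odds
Posterior odds = Prior odds × LR
               = 2.44 × 4.02
               = 9.81

Step 2: Convert to probability
P(A|E) = Posterior odds / (1 + Posterior odds)
       = 9.81 / (1 + 9.81)
       = 9.81 / 10.81
       = 0.9075

The evidence increased P(A) from 0.7093 to 0.9075.


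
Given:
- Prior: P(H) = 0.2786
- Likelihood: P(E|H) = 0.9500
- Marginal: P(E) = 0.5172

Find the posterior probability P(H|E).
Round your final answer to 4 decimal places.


Using Bayes' theorem:

P(H|E) = P(E|H) × P(H) / P(E)
       = 0.9500 × 0.2786 / 0.5172
       = 0.26467000 / 0.5172
       = 0.5117

The evidence strengthens our belief in H.
Prior: 0.2786 → Posterior: 0.5117


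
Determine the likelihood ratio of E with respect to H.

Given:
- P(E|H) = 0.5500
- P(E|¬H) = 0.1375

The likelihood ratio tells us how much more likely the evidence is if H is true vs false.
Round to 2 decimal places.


Likelihood Ratio (LR) = P(E|H) / P(E|¬H)

LR = 0.5500 / 0.1375
   = 4.00

The evidence is 4.00 times more likely if H is true than if H is false.
Since LR > 1, the evidence supports H over ¬H.


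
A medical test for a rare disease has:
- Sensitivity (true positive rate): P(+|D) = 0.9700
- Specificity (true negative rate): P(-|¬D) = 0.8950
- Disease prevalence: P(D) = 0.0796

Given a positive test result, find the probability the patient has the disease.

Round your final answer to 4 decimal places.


Let D = has disease, + = positive test

Given:
- P(D) = 0.0796 (prevalence)
- P(+|D) = 0.9700 (sensitivity)
- P(-|¬D) = 0.8950 (specificity)
- P(+|¬D) = 0.1050 (false positive rate = 1 - specificity)

Step 1: Find P(+)
P(+) = P(+|D)P(D) + P(+|¬D)P(¬D)
     = 0.9700 × 0.0796 + 0.1050 × 0.9204
     = 0.07721200 + 0.09664200
     = 0.17385400

Step 2: Apply Bayes' theorem for P(D|+)
P(D|+) = P(+|D)P(D) / P(+)
       = 0.07721200 / 0.17385400
       = 0.4441


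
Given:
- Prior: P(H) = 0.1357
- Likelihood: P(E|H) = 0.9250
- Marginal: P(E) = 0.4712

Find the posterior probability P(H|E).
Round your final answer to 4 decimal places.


Using Bayes' theorem:

P(H|E) = P(E|H) × P(H) / P(E)
       = 0.9250 × 0.1357 / 0.4712
       = 0.12552250 / 0.4712
       = 0.2664

The evidence strengthens our belief in H.
Prior: 0.1357 → Posterior: 0.2664


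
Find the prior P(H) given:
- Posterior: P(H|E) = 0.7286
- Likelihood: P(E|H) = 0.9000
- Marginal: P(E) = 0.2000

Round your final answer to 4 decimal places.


From Bayes' theorem: P(H|E) = P(E|H) × P(H) / P(E)

Rearranging for P(H):
P(H) = P(H|E) × P(E) / P(E|H)
     = 0.7286 × 0.2000 / 0.9000
     = 0.14572000 / 0.9000
     = 0.1619


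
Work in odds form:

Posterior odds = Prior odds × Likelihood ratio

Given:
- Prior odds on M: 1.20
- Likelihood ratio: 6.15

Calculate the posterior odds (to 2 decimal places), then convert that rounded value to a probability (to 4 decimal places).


Step 1: Calculate posterior odds
Posterior odds = Prior odds × LR
               = 1.20 × 6.15
               = 7.38

Step 2: Convert to probability
P(M|E) = Posterior odds / (1 + Posterior odds)
       = 7.38 / (1 + 7.38)
       = 7.38 / 8.38
       = 0.8807

The evidence increased P(M) from 0.5455 to 0.8807.


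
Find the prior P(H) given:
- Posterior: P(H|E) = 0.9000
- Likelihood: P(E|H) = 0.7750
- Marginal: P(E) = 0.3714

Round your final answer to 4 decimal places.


From Bayes' theorem: P(H|E) = P(E|H) × P(H) / P(E)

Rearranging for P(H):
P(H) = P(H|E) × P(E) / P(E|H)
     = 0.9000 × 0.3714 / 0.7750
     = 0.33426000 / 0.7750
     = 0.4313


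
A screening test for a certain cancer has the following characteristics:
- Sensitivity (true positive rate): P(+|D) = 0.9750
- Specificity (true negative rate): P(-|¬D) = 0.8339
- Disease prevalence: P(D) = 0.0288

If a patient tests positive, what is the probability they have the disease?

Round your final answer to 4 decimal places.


Let D = has disease, + = positive test

Given:
- P(D) = 0.0288 (prevalence)
- P(+|D) = 0.9750 (sensitivity)
- P(-|¬D) = 0.8339 (specificity)
- P(+|¬D) = 0.1661 (false positive rate = 1 - specificity)

Step 1: Find P(+)
P(+) = P(+|D)P(D) + P(+|¬D)P(¬D)
     = 0.9750 × 0.0288 + 0.1661 × 0.9712
     = 0.02808000 + 0.16131632
     = 0.18939632

Step 2: Apply Bayes' theorem for P(D|+)
P(D|+) = P(+|D)P(D) / P(+)
       = 0.02808000 / 0.18939632
       = 0.1483


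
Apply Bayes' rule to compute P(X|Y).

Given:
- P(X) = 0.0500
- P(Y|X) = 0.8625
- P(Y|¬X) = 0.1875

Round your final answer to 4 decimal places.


Bayes' theorem: P(X|Y) = P(Y|X) × P(X) / P(Y)

Step 1: Calculate P(Y) using law of total probability
P(Y) = P(Y|X)P(X) + P(Y|¬X)P(¬X)
     = 0.8625 × 0.0500 + 0.1875 × 0.9500
     = 0.04312500 + 0.17812500
     = 0.22125000

Step 2: Apply Bayes' theorem
P(X|Y) = P(Y|X) × P(X) / P(Y)
       = 0.04312500 / 0.22125000
       = 0.1949


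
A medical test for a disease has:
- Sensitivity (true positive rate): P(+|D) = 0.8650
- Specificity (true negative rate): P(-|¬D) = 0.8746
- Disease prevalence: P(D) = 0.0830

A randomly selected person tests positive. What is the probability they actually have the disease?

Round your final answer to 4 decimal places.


Let D = has disease, + = positive test

Given:
- P(D) = 0.0830 (prevalence)
- P(+|D) = 0.8650 (sensitivity)
- P(-|¬D) = 0.8746 (specificity)
- P(+|¬D) = 0.1254 (false positive rate = 1 - specificity)

Step 1: Find P(+)
P(+) = P(+|D)P(D) + P(+|¬D)P(¬D)
     = 0.8650 × 0.0830 + 0.1254 × 0.9170
     = 0.07179500 + 0.11499180
     = 0.18678680

Step 2: Apply Bayes' theorem for P(D|+)
P(D|+) = P(+|D)P(D) / P(+)
       = 0.07179500 / 0.18678680
       = 0.3844


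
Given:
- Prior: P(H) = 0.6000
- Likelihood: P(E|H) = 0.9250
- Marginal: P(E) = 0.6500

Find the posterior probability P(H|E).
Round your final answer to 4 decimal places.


Using Bayes' theorem:

P(H|E) = P(E|H) × P(H) / P(E)
       = 0.9250 × 0.6000 / 0.6500
       = 0.55500000 / 0.6500
       = 0.8538

The evidence strengthens our belief in H.
Prior: 0.6000 → Posterior: 0.8538


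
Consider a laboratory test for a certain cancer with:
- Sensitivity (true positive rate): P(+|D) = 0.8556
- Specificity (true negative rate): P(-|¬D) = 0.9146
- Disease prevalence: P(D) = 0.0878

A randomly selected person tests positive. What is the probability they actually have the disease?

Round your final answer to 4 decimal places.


Let D = has disease, + = positive test

Given:
- P(D) = 0.0878 (prevalence)
- P(+|D) = 0.8556 (sensitivity)
- P(-|¬D) = 0.9146 (specificity)
- P(+|¬D) = 0.0854 (false positive rate = 1 - specificity)

Step 1: Find P(+)
P(+) = P(+|D)P(D) + P(+|¬D)P(¬D)
     = 0.8556 × 0.0878 + 0.0854 × 0.9122
     = 0.07512168 + 0.07790188
     = 0.15302356

Step 2: Apply Bayes' theorem for P(D|+)
P(D|+) = P(+|D)P(D) / P(+)
       = 0.07512168 / 0.15302356
       = 0.4909


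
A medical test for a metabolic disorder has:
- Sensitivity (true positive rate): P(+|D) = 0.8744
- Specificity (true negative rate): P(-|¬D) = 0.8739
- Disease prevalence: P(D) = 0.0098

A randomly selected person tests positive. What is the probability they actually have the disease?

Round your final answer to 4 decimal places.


Let D = has disease, + = positive test

Given:
- P(D) = 0.0098 (prevalence)
- P(+|D) = 0.8744 (sensitivity)
- P(-|¬D) = 0.8739 (specificity)
- P(+|¬D) = 0.1261 (false positive rate = 1 - specificity)

Step 1: Find P(+)
P(+) = P(+|D)P(D) + P(+|¬D)P(¬D)
     = 0.8744 × 0.0098 + 0.1261 × 0.9902
     = 0.00856912 + 0.12486422
     = 0.13343334

Step 2: Apply Bayes' theorem for P(D|+)
P(D|+) = P(+|D)P(D) / P(+)
       = 0.00856912 / 0.13343334
       = 0.0642


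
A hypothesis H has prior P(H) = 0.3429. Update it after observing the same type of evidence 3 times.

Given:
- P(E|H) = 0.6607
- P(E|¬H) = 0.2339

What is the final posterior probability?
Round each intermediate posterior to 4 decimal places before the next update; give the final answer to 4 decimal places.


Sequential Bayesian updating:

Initial prior: P(H) = 0.3429

Update 1:
  P(E) = 0.6607 × 0.3429 + 0.2339 × 0.6571 = 0.22655403 + 0.15369569 = 0.38024972
  P(H|E) = 0.22655403 / 0.38024972 = 0.5958

Update 2:
  P(E) = 0.6607 × 0.5958 + 0.2339 × 0.4042 = 0.39364506 + 0.09454238 = 0.48818744
  P(H|E) = 0.39364506 / 0.48818744 = 0.8063

Update 3:
  P(E) = 0.6607 × 0.8063 + 0.2339 × 0.1937 = 0.53272241 + 0.04530643 = 0.57802884
  P(H|E) = 0.53272241 / 0.57802884 = 0.9216

Final posterior: 0.9216


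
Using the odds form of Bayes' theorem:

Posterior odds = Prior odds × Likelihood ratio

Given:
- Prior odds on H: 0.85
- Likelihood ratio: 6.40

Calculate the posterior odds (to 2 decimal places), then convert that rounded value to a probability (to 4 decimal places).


Step 1: Calculate posterior odds
Posterior odds = Prior odds × LR
               = 0.85 × 6.40
               = 5.44

Step 2: Convert to probability
P(H|E) = Posterior odds / (1 + Posterior odds)
       = 5.44 / (1 + 5.44)
       = 5.44 / 6.44
       = 0.8447

The evidence increased P(H) from 0.4595 to 0.8447.


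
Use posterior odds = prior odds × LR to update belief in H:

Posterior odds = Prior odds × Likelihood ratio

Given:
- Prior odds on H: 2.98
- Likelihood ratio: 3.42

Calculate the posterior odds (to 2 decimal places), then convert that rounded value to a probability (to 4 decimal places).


Step 1: Calculate posterior odds
Posterior odds = Prior odds × LR
               = 2.98 × 3.42
               = 10.19

Step 2: Convert to probability
P(H|E) = Posterior odds / (1 + Posterior odds)
       = 10.19 / (1 + 10.19)
       = 10.19 / 11.19
       = 0.9106

The evidence increased P(H) from 0.7487 to 0.9106.


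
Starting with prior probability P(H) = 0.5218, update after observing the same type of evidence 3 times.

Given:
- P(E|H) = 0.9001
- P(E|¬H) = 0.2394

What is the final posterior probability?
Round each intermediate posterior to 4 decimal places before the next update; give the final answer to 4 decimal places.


Sequential Bayesian updating:

Initial prior: P(H) = 0.5218

Update 1:
  P(E) = 0.9001 × 0.5218 + 0.2394 × 0.4782 = 0.46967218 + 0.11448108 = 0.58415326
  P(H|E) = 0.46967218 / 0.58415326 = 0.8040

Update 2:
  P(E) = 0.9001 × 0.8040 + 0.2394 × 0.1960 = 0.72368040 + 0.04692240 = 0.77060280
  P(H|E) = 0.72368040 / 0.77060280 = 0.9391

Update 3:
  P(E) = 0.9001 × 0.9391 + 0.2394 × 0.0609 = 0.84528391 + 0.01457946 = 0.85986337
  P(H|E) = 0.84528391 / 0.85986337 = 0.9830

Final posterior: 0.9830


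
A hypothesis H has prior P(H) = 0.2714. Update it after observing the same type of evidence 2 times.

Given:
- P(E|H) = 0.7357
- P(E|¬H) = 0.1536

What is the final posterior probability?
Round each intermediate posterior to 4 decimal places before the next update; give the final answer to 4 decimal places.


Sequential Bayesian updating:

Initial prior: P(H) = 0.2714

Update 1:
  P(E) = 0.7357 × 0.2714 + 0.1536 × 0.7286 = 0.19966898 + 0.11191296 = 0.31158194
  P(H|E) = 0.19966898 / 0.31158194 = 0.6408

Update 2:
  P(E) = 0.7357 × 0.6408 + 0.1536 × 0.3592 = 0.47143656 + 0.05517312 = 0.52660968
  P(H|E) = 0.47143656 / 0.52660968 = 0.8952

Final posterior: 0.8952


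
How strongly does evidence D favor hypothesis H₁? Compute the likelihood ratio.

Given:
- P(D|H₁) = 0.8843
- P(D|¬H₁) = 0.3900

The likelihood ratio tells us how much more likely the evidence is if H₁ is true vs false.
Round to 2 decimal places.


Likelihood Ratio (LR) = P(D|H₁) / P(D|¬H₁)

LR = 0.8843 / 0.3900
   = 2.27

The evidence is 2.27 times more likely if H₁ is true than if H₁ is false.
Because LR exceeds 1, D is evidence for H₁.


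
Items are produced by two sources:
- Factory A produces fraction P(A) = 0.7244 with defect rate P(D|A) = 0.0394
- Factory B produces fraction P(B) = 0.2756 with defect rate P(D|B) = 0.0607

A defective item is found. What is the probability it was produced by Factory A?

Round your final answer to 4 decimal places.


Let A = from Factory A, D = defective

Given:
- P(A) = 0.7244, P(B) = 0.2756
- P(D|A) = 0.0394, P(D|B) = 0.0607

Step 1: Find P(D)
P(D) = P(D|A)P(A) + P(D|B)P(B)
     = 0.0394 × 0.7244 + 0.0607 × 0.2756
     = 0.02854136 + 0.01672892
     = 0.04527028

Step 2: Apply Bayes' theorem
P(A|D) = P(D|A)P(A) / P(D)
       = 0.02854136 / 0.04527028
       = 0.6305


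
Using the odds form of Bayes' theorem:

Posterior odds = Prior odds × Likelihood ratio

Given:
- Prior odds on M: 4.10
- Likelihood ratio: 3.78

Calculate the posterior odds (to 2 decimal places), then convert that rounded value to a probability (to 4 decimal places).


Step 1: Calculate posterior odds
Posterior odds = Prior odds × LR
               = 4.10 × 3.78
               = 15.50

Step 2: Convert to probability
P(M|E) = Posterior odds / (1 + Posterior odds)
       = 15.50 / (1 + 15.50)
       = 15.50 / 16.50
       = 0.9394

The evidence increased P(M) from 0.8039 to 0.9394.


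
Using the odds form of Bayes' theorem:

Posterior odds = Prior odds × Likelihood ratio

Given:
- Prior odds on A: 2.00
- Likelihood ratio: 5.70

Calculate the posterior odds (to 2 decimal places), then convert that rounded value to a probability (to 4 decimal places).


Step 1: Calculate posterior odds
Posterior odds = Prior odds × LR
               = 2.00 × 5.70
               = 11.40

Step 2: Convert to probability
P(A|E) = Posterior odds / (1 + Posterior odds)
       = 11.40 / (1 + 11.40)
       = 11.40 / 12.40
       = 0.9194

The evidence increased P(A) from 0.6667 to 0.9194.


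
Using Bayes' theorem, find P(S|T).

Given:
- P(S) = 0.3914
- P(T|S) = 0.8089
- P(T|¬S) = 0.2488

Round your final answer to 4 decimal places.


Bayes' theorem: P(S|T) = P(T|S) × P(S) / P(T)

Step 1: Calculate P(T) using law of total probability
P(T) = P(T|S)P(S) + P(T|¬S)P(¬S)
     = 0.8089 × 0.3914 + 0.2488 × 0.6086
     = 0.31660346 + 0.15141968
     = 0.46802314

Step 2: Apply Bayes' theorem
P(S|T) = P(T|S) × P(S) / P(T)
       = 0.31660346 / 0.46802314
       = 0.6765


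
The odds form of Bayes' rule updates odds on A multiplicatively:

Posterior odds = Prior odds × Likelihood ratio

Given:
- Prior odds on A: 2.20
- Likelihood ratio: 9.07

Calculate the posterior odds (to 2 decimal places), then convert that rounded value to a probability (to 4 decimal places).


Step 1: Calculate posterior odds
Posterior odds = Prior odds × LR
               = 2.20 × 9.07
               = 19.95

Step 2: Convert to probability
P(A|E) = Posterior odds / (1 + Posterior odds)
       = 19.95 / (1 + 19.95)
       = 19.95 / 20.95
       = 0.9523

The evidence increased P(A) from 0.6875 to 0.9523.


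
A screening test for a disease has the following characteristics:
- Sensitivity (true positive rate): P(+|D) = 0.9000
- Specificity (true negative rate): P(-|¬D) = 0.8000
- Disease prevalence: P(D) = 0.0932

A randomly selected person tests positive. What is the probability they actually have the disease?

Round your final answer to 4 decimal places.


Let D = has disease, + = positive test

Given:
- P(D) = 0.0932 (prevalence)
- P(+|D) = 0.9000 (sensitivity)
- P(-|¬D) = 0.8000 (specificity)
- P(+|¬D) = 0.2000 (false positive rate = 1 - specificity)

Step 1: Find P(+)
P(+) = P(+|D)P(D) + P(+|¬D)P(¬D)
     = 0.9000 × 0.0932 + 0.2000 × 0.9068
     = 0.08388000 + 0.18136000
     = 0.26524000

Step 2: Apply Bayes' theorem for P(D|+)
P(D|+) = P(+|D)P(D) / P(+)
       = 0.08388000 / 0.26524000
       = 0.3162


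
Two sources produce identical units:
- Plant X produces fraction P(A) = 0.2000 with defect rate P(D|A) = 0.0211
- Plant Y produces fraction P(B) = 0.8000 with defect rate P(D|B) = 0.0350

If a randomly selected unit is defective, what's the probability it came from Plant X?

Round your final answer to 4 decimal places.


Let A = from Plant X, D = defective

Given:
- P(A) = 0.2000, P(B) = 0.8000
- P(D|A) = 0.0211, P(D|B) = 0.0350

Step 1: Find P(D)
P(D) = P(D|A)P(A) + P(D|B)P(B)
     = 0.0211 × 0.2000 + 0.0350 × 0.8000
     = 0.00422000 + 0.02800000
     = 0.03222000

Step 2: Apply Bayes' theorem
P(A|D) = P(D|A)P(A) / P(D)
       = 0.00422000 / 0.03222000
       = 0.1310


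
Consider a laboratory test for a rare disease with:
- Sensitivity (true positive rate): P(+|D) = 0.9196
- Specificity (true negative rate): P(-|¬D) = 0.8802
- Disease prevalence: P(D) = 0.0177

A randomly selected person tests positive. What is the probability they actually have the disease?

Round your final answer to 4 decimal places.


Let D = has disease, + = positive test

Given:
- P(D) = 0.0177 (prevalence)
- P(+|D) = 0.9196 (sensitivity)
- P(-|¬D) = 0.8802 (specificity)
- P(+|¬D) = 0.1198 (false positive rate = 1 - specificity)

Step 1: Find P(+)
P(+) = P(+|D)P(D) + P(+|¬D)P(¬D)
     = 0.9196 × 0.0177 + 0.1198 × 0.9823
     = 0.01627692 + 0.11767954
     = 0.13395646

Step 2: Apply Bayes' theorem for P(D|+)
P(D|+) = P(+|D)P(D) / P(+)
       = 0.01627692 / 0.13395646
       = 0.1215


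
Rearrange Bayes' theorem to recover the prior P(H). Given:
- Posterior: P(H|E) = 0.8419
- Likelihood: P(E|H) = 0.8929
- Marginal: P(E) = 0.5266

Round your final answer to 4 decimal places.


From Bayes' theorem: P(H|E) = P(E|H) × P(H) / P(E)

Rearranging for P(H):
P(H) = P(H|E) × P(E) / P(E|H)
     = 0.8419 × 0.5266 / 0.8929
     = 0.44334454 / 0.8929
     = 0.4965


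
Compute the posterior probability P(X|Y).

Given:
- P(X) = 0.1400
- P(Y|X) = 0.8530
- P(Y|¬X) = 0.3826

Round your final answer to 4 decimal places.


Bayes' theorem: P(X|Y) = P(Y|X) × P(X) / P(Y)

Step 1: Calculate P(Y) using law of total probability
P(Y) = P(Y|X)P(X) + P(Y|¬X)P(¬X)
     = 0.8530 × 0.1400 + 0.3826 × 0.8600
     = 0.11942000 + 0.32903600
     = 0.44845600

Step 2: Apply Bayes' theorem
P(X|Y) = P(Y|X) × P(X) / P(Y)
       = 0.11942000 / 0.44845600
       = 0.2663


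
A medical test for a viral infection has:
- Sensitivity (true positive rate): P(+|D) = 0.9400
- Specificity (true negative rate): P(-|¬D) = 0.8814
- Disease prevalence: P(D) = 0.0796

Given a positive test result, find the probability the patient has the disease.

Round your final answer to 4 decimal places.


Let D = has disease, + = positive test

Given:
- P(D) = 0.0796 (prevalence)
- P(+|D) = 0.9400 (sensitivity)
- P(-|¬D) = 0.8814 (specificity)
- P(+|¬D) = 0.1186 (false positive rate = 1 - specificity)

Step 1: Find P(+)
P(+) = P(+|D)P(D) + P(+|¬D)P(¬D)
     = 0.9400 × 0.0796 + 0.1186 × 0.9204
     = 0.07482400 + 0.10915944
     = 0.18398344

Step 2: Apply Bayes' theorem for P(D|+)
P(D|+) = P(+|D)P(D) / P(+)
       = 0.07482400 / 0.18398344
       = 0.4067


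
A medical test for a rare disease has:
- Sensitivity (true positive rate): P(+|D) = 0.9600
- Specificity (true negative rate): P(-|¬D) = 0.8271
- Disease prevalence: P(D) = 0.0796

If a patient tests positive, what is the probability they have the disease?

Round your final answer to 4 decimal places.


Let D = has disease, + = positive test

Given:
- P(D) = 0.0796 (prevalence)
- P(+|D) = 0.9600 (sensitivity)
- P(-|¬D) = 0.8271 (specificity)
- P(+|¬D) = 0.1729 (false positive rate = 1 - specificity)

Step 1: Find P(+)
P(+) = P(+|D)P(D) + P(+|¬D)P(¬D)
     = 0.9600 × 0.0796 + 0.1729 × 0.9204
     = 0.07641600 + 0.15913716
     = 0.23555316

Step 2: Apply Bayes' theorem for P(D|+)
P(D|+) = P(+|D)P(D) / P(+)
       = 0.07641600 / 0.23555316
       = 0.3244


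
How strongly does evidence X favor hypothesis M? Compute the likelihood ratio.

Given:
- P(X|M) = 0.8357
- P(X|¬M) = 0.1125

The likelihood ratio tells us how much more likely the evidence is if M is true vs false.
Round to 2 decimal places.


Likelihood Ratio (LR) = P(X|M) / P(X|¬M)

LR = 0.8357 / 0.1125
   = 7.43

The evidence is 7.43 times more likely if M is true than if M is false.
LR > 1, so observing X raises the odds in favor of M.


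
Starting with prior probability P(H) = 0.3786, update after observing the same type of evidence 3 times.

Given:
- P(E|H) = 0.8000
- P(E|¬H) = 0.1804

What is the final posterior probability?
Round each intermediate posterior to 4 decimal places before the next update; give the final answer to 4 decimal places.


Sequential Bayesian updating:

Initial prior: P(H) = 0.3786

Update 1:
  P(E) = 0.8000 × 0.3786 + 0.1804 × 0.6214 = 0.30288000 + 0.11210056 = 0.41498056
  P(H|E) = 0.30288000 / 0.41498056 = 0.7299

Update 2:
  P(E) = 0.8000 × 0.7299 + 0.1804 × 0.2701 = 0.58392000 + 0.04872604 = 0.63264604
  P(H|E) = 0.58392000 / 0.63264604 = 0.9230

Update 3:
  P(E) = 0.8000 × 0.9230 + 0.1804 × 0.0770 = 0.73840000 + 0.01389080 = 0.75229080
  P(H|E) = 0.73840000 / 0.75229080 = 0.9815

Final posterior: 0.9815


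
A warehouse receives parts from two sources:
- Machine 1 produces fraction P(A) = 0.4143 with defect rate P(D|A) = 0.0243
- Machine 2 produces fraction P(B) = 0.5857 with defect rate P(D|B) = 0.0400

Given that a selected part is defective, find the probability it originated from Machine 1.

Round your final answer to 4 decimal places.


Let A = from Machine 1, D = defective

Given:
- P(A) = 0.4143, P(B) = 0.5857
- P(D|A) = 0.0243, P(D|B) = 0.0400

Step 1: Find P(D)
P(D) = P(D|A)P(A) + P(D|B)P(B)
     = 0.0243 × 0.4143 + 0.0400 × 0.5857
     = 0.01006749 + 0.02342800
     = 0.03349549

Step 2: Apply Bayes' theorem
P(A|D) = P(D|A)P(A) / P(D)
       = 0.01006749 / 0.03349549
       = 0.3006


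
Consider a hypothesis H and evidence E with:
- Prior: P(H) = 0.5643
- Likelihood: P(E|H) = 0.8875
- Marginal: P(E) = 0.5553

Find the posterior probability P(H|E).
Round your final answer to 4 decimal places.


Using Bayes' theorem:

P(H|E) = P(E|H) × P(H) / P(E)
       = 0.8875 × 0.5643 / 0.5553
       = 0.50081625 / 0.5553
       = 0.9019

The evidence strengthens our belief in H.
Prior: 0.5643 → Posterior: 0.9019


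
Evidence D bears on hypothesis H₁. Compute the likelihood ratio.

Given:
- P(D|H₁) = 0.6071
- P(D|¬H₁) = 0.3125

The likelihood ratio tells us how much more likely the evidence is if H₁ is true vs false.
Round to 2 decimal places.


Likelihood Ratio (LR) = P(D|H₁) / P(D|¬H₁)

LR = 0.6071 / 0.3125
   = 1.94

The evidence is 1.94 times more likely if H₁ is true than if H₁ is false.
Since LR > 1, the evidence supports H₁ over ¬H₁.


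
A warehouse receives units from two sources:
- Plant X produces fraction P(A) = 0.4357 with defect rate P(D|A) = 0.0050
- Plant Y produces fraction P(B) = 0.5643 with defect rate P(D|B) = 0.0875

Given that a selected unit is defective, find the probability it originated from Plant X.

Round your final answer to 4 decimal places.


Let A = from Plant X, D = defective

Given:
- P(A) = 0.4357, P(B) = 0.5643
- P(D|A) = 0.0050, P(D|B) = 0.0875

Step 1: Find P(D)
P(D) = P(D|A)P(A) + P(D|B)P(B)
     = 0.0050 × 0.4357 + 0.0875 × 0.5643
     = 0.00217850 + 0.04937625
     = 0.05155475

Step 2: Apply Bayes' theorem
P(A|D) = P(D|A)P(A) / P(D)
       = 0.00217850 / 0.05155475
       = 0.0423


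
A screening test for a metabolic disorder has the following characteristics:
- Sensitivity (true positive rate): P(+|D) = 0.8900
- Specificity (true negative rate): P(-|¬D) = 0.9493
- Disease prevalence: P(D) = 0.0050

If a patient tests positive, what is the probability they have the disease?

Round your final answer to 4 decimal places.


Let D = has disease, + = positive test

Given:
- P(D) = 0.0050 (prevalence)
- P(+|D) = 0.8900 (sensitivity)
- P(-|¬D) = 0.9493 (specificity)
- P(+|¬D) = 0.0507 (false positive rate = 1 - specificity)

Step 1: Find P(+)
P(+) = P(+|D)P(D) + P(+|¬D)P(¬D)
     = 0.8900 × 0.0050 + 0.0507 × 0.9950
     = 0.00445000 + 0.05044650
     = 0.05489650

Step 2: Apply Bayes' theorem for P(D|+)
P(D|+) = P(+|D)P(D) / P(+)
       = 0.00445000 / 0.05489650
       = 0.0811


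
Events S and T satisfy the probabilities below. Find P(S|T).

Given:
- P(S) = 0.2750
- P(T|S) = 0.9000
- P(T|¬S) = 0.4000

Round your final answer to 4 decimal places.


Bayes' theorem: P(S|T) = P(T|S) × P(S) / P(T)

Step 1: Calculate P(T) using law of total probability
P(T) = P(T|S)P(S) + P(T|¬S)P(¬S)
     = 0.9000 × 0.2750 + 0.4000 × 0.7250
     = 0.24750000 + 0.29000000
     = 0.53750000

Step 2: Apply Bayes' theorem
P(S|T) = P(T|S) × P(S) / P(T)
       = 0.24750000 / 0.53750000
       = 0.4605


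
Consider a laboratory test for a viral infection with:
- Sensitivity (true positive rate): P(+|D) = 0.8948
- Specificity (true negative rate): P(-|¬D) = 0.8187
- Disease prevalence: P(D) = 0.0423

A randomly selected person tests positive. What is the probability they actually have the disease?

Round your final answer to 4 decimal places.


Let D = has disease, + = positive test

Given:
- P(D) = 0.0423 (prevalence)
- P(+|D) = 0.8948 (sensitivity)
- P(-|¬D) = 0.8187 (specificity)
- P(+|¬D) = 0.1813 (false positive rate = 1 - specificity)

Step 1: Find P(+)
P(+) = P(+|D)P(D) + P(+|¬D)P(¬D)
     = 0.8948 × 0.0423 + 0.1813 × 0.9577
     = 0.03785004 + 0.17363101
     = 0.21148105

Step 2: Apply Bayes' theorem for P(D|+)
P(D|+) = P(+|D)P(D) / P(+)
       = 0.03785004 / 0.21148105
       = 0.1790
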